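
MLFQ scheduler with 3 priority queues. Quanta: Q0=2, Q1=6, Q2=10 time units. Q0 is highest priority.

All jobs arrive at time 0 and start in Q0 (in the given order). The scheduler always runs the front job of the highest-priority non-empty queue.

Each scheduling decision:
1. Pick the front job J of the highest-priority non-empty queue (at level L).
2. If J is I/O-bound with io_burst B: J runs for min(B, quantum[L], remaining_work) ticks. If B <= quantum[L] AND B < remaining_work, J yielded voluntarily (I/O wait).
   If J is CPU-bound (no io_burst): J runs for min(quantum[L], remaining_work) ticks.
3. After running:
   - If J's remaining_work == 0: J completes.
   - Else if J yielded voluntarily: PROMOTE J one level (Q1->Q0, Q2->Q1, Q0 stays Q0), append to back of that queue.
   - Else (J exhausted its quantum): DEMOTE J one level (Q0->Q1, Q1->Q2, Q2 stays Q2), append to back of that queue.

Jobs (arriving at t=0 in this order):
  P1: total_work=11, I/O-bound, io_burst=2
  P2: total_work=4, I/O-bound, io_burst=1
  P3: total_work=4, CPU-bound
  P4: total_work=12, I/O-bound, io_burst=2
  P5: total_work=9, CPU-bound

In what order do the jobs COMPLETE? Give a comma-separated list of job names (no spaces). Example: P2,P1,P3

Answer: P2,P1,P4,P3,P5

Derivation:
t=0-2: P1@Q0 runs 2, rem=9, I/O yield, promote→Q0. Q0=[P2,P3,P4,P5,P1] Q1=[] Q2=[]
t=2-3: P2@Q0 runs 1, rem=3, I/O yield, promote→Q0. Q0=[P3,P4,P5,P1,P2] Q1=[] Q2=[]
t=3-5: P3@Q0 runs 2, rem=2, quantum used, demote→Q1. Q0=[P4,P5,P1,P2] Q1=[P3] Q2=[]
t=5-7: P4@Q0 runs 2, rem=10, I/O yield, promote→Q0. Q0=[P5,P1,P2,P4] Q1=[P3] Q2=[]
t=7-9: P5@Q0 runs 2, rem=7, quantum used, demote→Q1. Q0=[P1,P2,P4] Q1=[P3,P5] Q2=[]
t=9-11: P1@Q0 runs 2, rem=7, I/O yield, promote→Q0. Q0=[P2,P4,P1] Q1=[P3,P5] Q2=[]
t=11-12: P2@Q0 runs 1, rem=2, I/O yield, promote→Q0. Q0=[P4,P1,P2] Q1=[P3,P5] Q2=[]
t=12-14: P4@Q0 runs 2, rem=8, I/O yield, promote→Q0. Q0=[P1,P2,P4] Q1=[P3,P5] Q2=[]
t=14-16: P1@Q0 runs 2, rem=5, I/O yield, promote→Q0. Q0=[P2,P4,P1] Q1=[P3,P5] Q2=[]
t=16-17: P2@Q0 runs 1, rem=1, I/O yield, promote→Q0. Q0=[P4,P1,P2] Q1=[P3,P5] Q2=[]
t=17-19: P4@Q0 runs 2, rem=6, I/O yield, promote→Q0. Q0=[P1,P2,P4] Q1=[P3,P5] Q2=[]
t=19-21: P1@Q0 runs 2, rem=3, I/O yield, promote→Q0. Q0=[P2,P4,P1] Q1=[P3,P5] Q2=[]
t=21-22: P2@Q0 runs 1, rem=0, completes. Q0=[P4,P1] Q1=[P3,P5] Q2=[]
t=22-24: P4@Q0 runs 2, rem=4, I/O yield, promote→Q0. Q0=[P1,P4] Q1=[P3,P5] Q2=[]
t=24-26: P1@Q0 runs 2, rem=1, I/O yield, promote→Q0. Q0=[P4,P1] Q1=[P3,P5] Q2=[]
t=26-28: P4@Q0 runs 2, rem=2, I/O yield, promote→Q0. Q0=[P1,P4] Q1=[P3,P5] Q2=[]
t=28-29: P1@Q0 runs 1, rem=0, completes. Q0=[P4] Q1=[P3,P5] Q2=[]
t=29-31: P4@Q0 runs 2, rem=0, completes. Q0=[] Q1=[P3,P5] Q2=[]
t=31-33: P3@Q1 runs 2, rem=0, completes. Q0=[] Q1=[P5] Q2=[]
t=33-39: P5@Q1 runs 6, rem=1, quantum used, demote→Q2. Q0=[] Q1=[] Q2=[P5]
t=39-40: P5@Q2 runs 1, rem=0, completes. Q0=[] Q1=[] Q2=[]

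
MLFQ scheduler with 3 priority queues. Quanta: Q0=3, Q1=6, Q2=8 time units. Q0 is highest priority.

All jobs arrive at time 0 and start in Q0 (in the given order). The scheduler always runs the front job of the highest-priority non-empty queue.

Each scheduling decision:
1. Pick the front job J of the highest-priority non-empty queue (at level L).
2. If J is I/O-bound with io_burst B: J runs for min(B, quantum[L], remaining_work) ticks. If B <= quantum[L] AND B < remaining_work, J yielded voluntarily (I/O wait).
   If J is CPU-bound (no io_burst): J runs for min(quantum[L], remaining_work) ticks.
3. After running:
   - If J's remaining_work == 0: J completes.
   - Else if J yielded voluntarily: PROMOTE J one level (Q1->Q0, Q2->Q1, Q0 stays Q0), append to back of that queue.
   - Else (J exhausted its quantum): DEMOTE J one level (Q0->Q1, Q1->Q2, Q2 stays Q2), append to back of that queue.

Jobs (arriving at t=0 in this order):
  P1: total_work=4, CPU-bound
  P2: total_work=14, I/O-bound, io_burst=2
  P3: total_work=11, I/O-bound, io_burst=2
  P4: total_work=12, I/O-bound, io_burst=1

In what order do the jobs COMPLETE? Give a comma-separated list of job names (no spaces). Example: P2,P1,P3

Answer: P3,P2,P4,P1

Derivation:
t=0-3: P1@Q0 runs 3, rem=1, quantum used, demote→Q1. Q0=[P2,P3,P4] Q1=[P1] Q2=[]
t=3-5: P2@Q0 runs 2, rem=12, I/O yield, promote→Q0. Q0=[P3,P4,P2] Q1=[P1] Q2=[]
t=5-7: P3@Q0 runs 2, rem=9, I/O yield, promote→Q0. Q0=[P4,P2,P3] Q1=[P1] Q2=[]
t=7-8: P4@Q0 runs 1, rem=11, I/O yield, promote→Q0. Q0=[P2,P3,P4] Q1=[P1] Q2=[]
t=8-10: P2@Q0 runs 2, rem=10, I/O yield, promote→Q0. Q0=[P3,P4,P2] Q1=[P1] Q2=[]
t=10-12: P3@Q0 runs 2, rem=7, I/O yield, promote→Q0. Q0=[P4,P2,P3] Q1=[P1] Q2=[]
t=12-13: P4@Q0 runs 1, rem=10, I/O yield, promote→Q0. Q0=[P2,P3,P4] Q1=[P1] Q2=[]
t=13-15: P2@Q0 runs 2, rem=8, I/O yield, promote→Q0. Q0=[P3,P4,P2] Q1=[P1] Q2=[]
t=15-17: P3@Q0 runs 2, rem=5, I/O yield, promote→Q0. Q0=[P4,P2,P3] Q1=[P1] Q2=[]
t=17-18: P4@Q0 runs 1, rem=9, I/O yield, promote→Q0. Q0=[P2,P3,P4] Q1=[P1] Q2=[]
t=18-20: P2@Q0 runs 2, rem=6, I/O yield, promote→Q0. Q0=[P3,P4,P2] Q1=[P1] Q2=[]
t=20-22: P3@Q0 runs 2, rem=3, I/O yield, promote→Q0. Q0=[P4,P2,P3] Q1=[P1] Q2=[]
t=22-23: P4@Q0 runs 1, rem=8, I/O yield, promote→Q0. Q0=[P2,P3,P4] Q1=[P1] Q2=[]
t=23-25: P2@Q0 runs 2, rem=4, I/O yield, promote→Q0. Q0=[P3,P4,P2] Q1=[P1] Q2=[]
t=25-27: P3@Q0 runs 2, rem=1, I/O yield, promote→Q0. Q0=[P4,P2,P3] Q1=[P1] Q2=[]
t=27-28: P4@Q0 runs 1, rem=7, I/O yield, promote→Q0. Q0=[P2,P3,P4] Q1=[P1] Q2=[]
t=28-30: P2@Q0 runs 2, rem=2, I/O yield, promote→Q0. Q0=[P3,P4,P2] Q1=[P1] Q2=[]
t=30-31: P3@Q0 runs 1, rem=0, completes. Q0=[P4,P2] Q1=[P1] Q2=[]
t=31-32: P4@Q0 runs 1, rem=6, I/O yield, promote→Q0. Q0=[P2,P4] Q1=[P1] Q2=[]
t=32-34: P2@Q0 runs 2, rem=0, completes. Q0=[P4] Q1=[P1] Q2=[]
t=34-35: P4@Q0 runs 1, rem=5, I/O yield, promote→Q0. Q0=[P4] Q1=[P1] Q2=[]
t=35-36: P4@Q0 runs 1, rem=4, I/O yield, promote→Q0. Q0=[P4] Q1=[P1] Q2=[]
t=36-37: P4@Q0 runs 1, rem=3, I/O yield, promote→Q0. Q0=[P4] Q1=[P1] Q2=[]
t=37-38: P4@Q0 runs 1, rem=2, I/O yield, promote→Q0. Q0=[P4] Q1=[P1] Q2=[]
t=38-39: P4@Q0 runs 1, rem=1, I/O yield, promote→Q0. Q0=[P4] Q1=[P1] Q2=[]
t=39-40: P4@Q0 runs 1, rem=0, completes. Q0=[] Q1=[P1] Q2=[]
t=40-41: P1@Q1 runs 1, rem=0, completes. Q0=[] Q1=[] Q2=[]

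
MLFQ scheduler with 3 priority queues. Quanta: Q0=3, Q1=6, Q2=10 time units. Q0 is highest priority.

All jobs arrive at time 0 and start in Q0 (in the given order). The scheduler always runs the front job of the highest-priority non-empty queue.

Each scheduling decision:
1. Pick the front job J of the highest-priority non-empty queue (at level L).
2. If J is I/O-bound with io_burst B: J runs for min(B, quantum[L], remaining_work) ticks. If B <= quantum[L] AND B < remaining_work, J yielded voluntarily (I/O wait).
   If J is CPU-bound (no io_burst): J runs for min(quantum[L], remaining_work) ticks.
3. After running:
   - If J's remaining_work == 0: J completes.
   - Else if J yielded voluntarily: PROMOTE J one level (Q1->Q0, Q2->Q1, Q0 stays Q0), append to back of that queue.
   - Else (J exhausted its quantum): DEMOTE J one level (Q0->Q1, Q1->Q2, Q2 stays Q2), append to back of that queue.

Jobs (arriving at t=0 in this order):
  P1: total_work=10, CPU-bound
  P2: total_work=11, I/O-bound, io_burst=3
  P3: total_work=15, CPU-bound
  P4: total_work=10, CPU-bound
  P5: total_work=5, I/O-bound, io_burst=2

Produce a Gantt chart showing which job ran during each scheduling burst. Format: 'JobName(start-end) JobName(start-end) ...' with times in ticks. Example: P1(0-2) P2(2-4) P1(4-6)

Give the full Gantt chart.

t=0-3: P1@Q0 runs 3, rem=7, quantum used, demote→Q1. Q0=[P2,P3,P4,P5] Q1=[P1] Q2=[]
t=3-6: P2@Q0 runs 3, rem=8, I/O yield, promote→Q0. Q0=[P3,P4,P5,P2] Q1=[P1] Q2=[]
t=6-9: P3@Q0 runs 3, rem=12, quantum used, demote→Q1. Q0=[P4,P5,P2] Q1=[P1,P3] Q2=[]
t=9-12: P4@Q0 runs 3, rem=7, quantum used, demote→Q1. Q0=[P5,P2] Q1=[P1,P3,P4] Q2=[]
t=12-14: P5@Q0 runs 2, rem=3, I/O yield, promote→Q0. Q0=[P2,P5] Q1=[P1,P3,P4] Q2=[]
t=14-17: P2@Q0 runs 3, rem=5, I/O yield, promote→Q0. Q0=[P5,P2] Q1=[P1,P3,P4] Q2=[]
t=17-19: P5@Q0 runs 2, rem=1, I/O yield, promote→Q0. Q0=[P2,P5] Q1=[P1,P3,P4] Q2=[]
t=19-22: P2@Q0 runs 3, rem=2, I/O yield, promote→Q0. Q0=[P5,P2] Q1=[P1,P3,P4] Q2=[]
t=22-23: P5@Q0 runs 1, rem=0, completes. Q0=[P2] Q1=[P1,P3,P4] Q2=[]
t=23-25: P2@Q0 runs 2, rem=0, completes. Q0=[] Q1=[P1,P3,P4] Q2=[]
t=25-31: P1@Q1 runs 6, rem=1, quantum used, demote→Q2. Q0=[] Q1=[P3,P4] Q2=[P1]
t=31-37: P3@Q1 runs 6, rem=6, quantum used, demote→Q2. Q0=[] Q1=[P4] Q2=[P1,P3]
t=37-43: P4@Q1 runs 6, rem=1, quantum used, demote→Q2. Q0=[] Q1=[] Q2=[P1,P3,P4]
t=43-44: P1@Q2 runs 1, rem=0, completes. Q0=[] Q1=[] Q2=[P3,P4]
t=44-50: P3@Q2 runs 6, rem=0, completes. Q0=[] Q1=[] Q2=[P4]
t=50-51: P4@Q2 runs 1, rem=0, completes. Q0=[] Q1=[] Q2=[]

Answer: P1(0-3) P2(3-6) P3(6-9) P4(9-12) P5(12-14) P2(14-17) P5(17-19) P2(19-22) P5(22-23) P2(23-25) P1(25-31) P3(31-37) P4(37-43) P1(43-44) P3(44-50) P4(50-51)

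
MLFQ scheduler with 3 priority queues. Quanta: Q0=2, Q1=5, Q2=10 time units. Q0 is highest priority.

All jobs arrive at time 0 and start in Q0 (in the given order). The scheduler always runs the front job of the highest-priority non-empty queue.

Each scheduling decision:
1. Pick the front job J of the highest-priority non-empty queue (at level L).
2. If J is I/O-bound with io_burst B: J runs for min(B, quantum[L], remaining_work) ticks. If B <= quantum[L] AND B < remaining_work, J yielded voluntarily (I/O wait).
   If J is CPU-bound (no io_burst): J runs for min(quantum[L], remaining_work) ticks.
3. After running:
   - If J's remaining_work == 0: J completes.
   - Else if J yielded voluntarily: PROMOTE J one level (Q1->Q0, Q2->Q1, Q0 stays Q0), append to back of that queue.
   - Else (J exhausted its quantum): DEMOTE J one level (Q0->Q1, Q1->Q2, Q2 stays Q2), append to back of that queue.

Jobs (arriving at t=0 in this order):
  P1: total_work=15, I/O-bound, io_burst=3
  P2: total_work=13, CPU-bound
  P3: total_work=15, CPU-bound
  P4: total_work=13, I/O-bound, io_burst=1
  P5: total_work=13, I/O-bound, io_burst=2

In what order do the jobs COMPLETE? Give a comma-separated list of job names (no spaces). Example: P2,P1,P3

t=0-2: P1@Q0 runs 2, rem=13, quantum used, demote→Q1. Q0=[P2,P3,P4,P5] Q1=[P1] Q2=[]
t=2-4: P2@Q0 runs 2, rem=11, quantum used, demote→Q1. Q0=[P3,P4,P5] Q1=[P1,P2] Q2=[]
t=4-6: P3@Q0 runs 2, rem=13, quantum used, demote→Q1. Q0=[P4,P5] Q1=[P1,P2,P3] Q2=[]
t=6-7: P4@Q0 runs 1, rem=12, I/O yield, promote→Q0. Q0=[P5,P4] Q1=[P1,P2,P3] Q2=[]
t=7-9: P5@Q0 runs 2, rem=11, I/O yield, promote→Q0. Q0=[P4,P5] Q1=[P1,P2,P3] Q2=[]
t=9-10: P4@Q0 runs 1, rem=11, I/O yield, promote→Q0. Q0=[P5,P4] Q1=[P1,P2,P3] Q2=[]
t=10-12: P5@Q0 runs 2, rem=9, I/O yield, promote→Q0. Q0=[P4,P5] Q1=[P1,P2,P3] Q2=[]
t=12-13: P4@Q0 runs 1, rem=10, I/O yield, promote→Q0. Q0=[P5,P4] Q1=[P1,P2,P3] Q2=[]
t=13-15: P5@Q0 runs 2, rem=7, I/O yield, promote→Q0. Q0=[P4,P5] Q1=[P1,P2,P3] Q2=[]
t=15-16: P4@Q0 runs 1, rem=9, I/O yield, promote→Q0. Q0=[P5,P4] Q1=[P1,P2,P3] Q2=[]
t=16-18: P5@Q0 runs 2, rem=5, I/O yield, promote→Q0. Q0=[P4,P5] Q1=[P1,P2,P3] Q2=[]
t=18-19: P4@Q0 runs 1, rem=8, I/O yield, promote→Q0. Q0=[P5,P4] Q1=[P1,P2,P3] Q2=[]
t=19-21: P5@Q0 runs 2, rem=3, I/O yield, promote→Q0. Q0=[P4,P5] Q1=[P1,P2,P3] Q2=[]
t=21-22: P4@Q0 runs 1, rem=7, I/O yield, promote→Q0. Q0=[P5,P4] Q1=[P1,P2,P3] Q2=[]
t=22-24: P5@Q0 runs 2, rem=1, I/O yield, promote→Q0. Q0=[P4,P5] Q1=[P1,P2,P3] Q2=[]
t=24-25: P4@Q0 runs 1, rem=6, I/O yield, promote→Q0. Q0=[P5,P4] Q1=[P1,P2,P3] Q2=[]
t=25-26: P5@Q0 runs 1, rem=0, completes. Q0=[P4] Q1=[P1,P2,P3] Q2=[]
t=26-27: P4@Q0 runs 1, rem=5, I/O yield, promote→Q0. Q0=[P4] Q1=[P1,P2,P3] Q2=[]
t=27-28: P4@Q0 runs 1, rem=4, I/O yield, promote→Q0. Q0=[P4] Q1=[P1,P2,P3] Q2=[]
t=28-29: P4@Q0 runs 1, rem=3, I/O yield, promote→Q0. Q0=[P4] Q1=[P1,P2,P3] Q2=[]
t=29-30: P4@Q0 runs 1, rem=2, I/O yield, promote→Q0. Q0=[P4] Q1=[P1,P2,P3] Q2=[]
t=30-31: P4@Q0 runs 1, rem=1, I/O yield, promote→Q0. Q0=[P4] Q1=[P1,P2,P3] Q2=[]
t=31-32: P4@Q0 runs 1, rem=0, completes. Q0=[] Q1=[P1,P2,P3] Q2=[]
t=32-35: P1@Q1 runs 3, rem=10, I/O yield, promote→Q0. Q0=[P1] Q1=[P2,P3] Q2=[]
t=35-37: P1@Q0 runs 2, rem=8, quantum used, demote→Q1. Q0=[] Q1=[P2,P3,P1] Q2=[]
t=37-42: P2@Q1 runs 5, rem=6, quantum used, demote→Q2. Q0=[] Q1=[P3,P1] Q2=[P2]
t=42-47: P3@Q1 runs 5, rem=8, quantum used, demote→Q2. Q0=[] Q1=[P1] Q2=[P2,P3]
t=47-50: P1@Q1 runs 3, rem=5, I/O yield, promote→Q0. Q0=[P1] Q1=[] Q2=[P2,P3]
t=50-52: P1@Q0 runs 2, rem=3, quantum used, demote→Q1. Q0=[] Q1=[P1] Q2=[P2,P3]
t=52-55: P1@Q1 runs 3, rem=0, completes. Q0=[] Q1=[] Q2=[P2,P3]
t=55-61: P2@Q2 runs 6, rem=0, completes. Q0=[] Q1=[] Q2=[P3]
t=61-69: P3@Q2 runs 8, rem=0, completes. Q0=[] Q1=[] Q2=[]

Answer: P5,P4,P1,P2,P3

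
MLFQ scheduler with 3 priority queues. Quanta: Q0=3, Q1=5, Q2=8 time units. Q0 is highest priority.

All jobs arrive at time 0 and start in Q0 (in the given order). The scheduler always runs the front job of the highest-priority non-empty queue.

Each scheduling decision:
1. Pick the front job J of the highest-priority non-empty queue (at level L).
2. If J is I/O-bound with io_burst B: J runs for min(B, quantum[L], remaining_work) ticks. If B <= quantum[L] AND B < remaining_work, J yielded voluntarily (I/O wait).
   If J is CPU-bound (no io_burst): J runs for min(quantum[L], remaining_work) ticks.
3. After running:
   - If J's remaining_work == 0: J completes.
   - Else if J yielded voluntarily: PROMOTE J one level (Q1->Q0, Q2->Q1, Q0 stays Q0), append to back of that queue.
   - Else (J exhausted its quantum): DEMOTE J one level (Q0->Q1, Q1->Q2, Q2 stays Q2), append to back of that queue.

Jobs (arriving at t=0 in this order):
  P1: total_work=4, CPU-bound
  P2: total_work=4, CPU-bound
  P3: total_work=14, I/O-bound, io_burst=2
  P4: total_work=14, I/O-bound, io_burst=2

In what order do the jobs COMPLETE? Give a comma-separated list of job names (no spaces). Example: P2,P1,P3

t=0-3: P1@Q0 runs 3, rem=1, quantum used, demote→Q1. Q0=[P2,P3,P4] Q1=[P1] Q2=[]
t=3-6: P2@Q0 runs 3, rem=1, quantum used, demote→Q1. Q0=[P3,P4] Q1=[P1,P2] Q2=[]
t=6-8: P3@Q0 runs 2, rem=12, I/O yield, promote→Q0. Q0=[P4,P3] Q1=[P1,P2] Q2=[]
t=8-10: P4@Q0 runs 2, rem=12, I/O yield, promote→Q0. Q0=[P3,P4] Q1=[P1,P2] Q2=[]
t=10-12: P3@Q0 runs 2, rem=10, I/O yield, promote→Q0. Q0=[P4,P3] Q1=[P1,P2] Q2=[]
t=12-14: P4@Q0 runs 2, rem=10, I/O yield, promote→Q0. Q0=[P3,P4] Q1=[P1,P2] Q2=[]
t=14-16: P3@Q0 runs 2, rem=8, I/O yield, promote→Q0. Q0=[P4,P3] Q1=[P1,P2] Q2=[]
t=16-18: P4@Q0 runs 2, rem=8, I/O yield, promote→Q0. Q0=[P3,P4] Q1=[P1,P2] Q2=[]
t=18-20: P3@Q0 runs 2, rem=6, I/O yield, promote→Q0. Q0=[P4,P3] Q1=[P1,P2] Q2=[]
t=20-22: P4@Q0 runs 2, rem=6, I/O yield, promote→Q0. Q0=[P3,P4] Q1=[P1,P2] Q2=[]
t=22-24: P3@Q0 runs 2, rem=4, I/O yield, promote→Q0. Q0=[P4,P3] Q1=[P1,P2] Q2=[]
t=24-26: P4@Q0 runs 2, rem=4, I/O yield, promote→Q0. Q0=[P3,P4] Q1=[P1,P2] Q2=[]
t=26-28: P3@Q0 runs 2, rem=2, I/O yield, promote→Q0. Q0=[P4,P3] Q1=[P1,P2] Q2=[]
t=28-30: P4@Q0 runs 2, rem=2, I/O yield, promote→Q0. Q0=[P3,P4] Q1=[P1,P2] Q2=[]
t=30-32: P3@Q0 runs 2, rem=0, completes. Q0=[P4] Q1=[P1,P2] Q2=[]
t=32-34: P4@Q0 runs 2, rem=0, completes. Q0=[] Q1=[P1,P2] Q2=[]
t=34-35: P1@Q1 runs 1, rem=0, completes. Q0=[] Q1=[P2] Q2=[]
t=35-36: P2@Q1 runs 1, rem=0, completes. Q0=[] Q1=[] Q2=[]

Answer: P3,P4,P1,P2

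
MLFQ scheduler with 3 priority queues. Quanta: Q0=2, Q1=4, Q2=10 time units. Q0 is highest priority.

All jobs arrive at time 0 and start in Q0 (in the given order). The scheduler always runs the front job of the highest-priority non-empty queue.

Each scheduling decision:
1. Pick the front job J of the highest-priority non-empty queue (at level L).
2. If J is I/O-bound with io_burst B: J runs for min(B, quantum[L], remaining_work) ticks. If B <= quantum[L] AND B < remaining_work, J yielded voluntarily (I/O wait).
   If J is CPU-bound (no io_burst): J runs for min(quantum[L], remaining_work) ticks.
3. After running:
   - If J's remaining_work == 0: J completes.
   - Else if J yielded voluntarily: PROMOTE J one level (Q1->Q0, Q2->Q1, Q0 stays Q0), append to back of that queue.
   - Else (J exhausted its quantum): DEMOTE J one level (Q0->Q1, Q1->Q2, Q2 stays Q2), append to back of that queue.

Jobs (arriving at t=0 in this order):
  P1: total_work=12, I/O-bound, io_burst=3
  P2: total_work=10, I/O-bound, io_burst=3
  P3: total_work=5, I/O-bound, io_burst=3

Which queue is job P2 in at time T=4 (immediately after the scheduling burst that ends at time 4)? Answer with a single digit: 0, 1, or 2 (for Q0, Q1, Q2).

Answer: 1

Derivation:
t=0-2: P1@Q0 runs 2, rem=10, quantum used, demote→Q1. Q0=[P2,P3] Q1=[P1] Q2=[]
t=2-4: P2@Q0 runs 2, rem=8, quantum used, demote→Q1. Q0=[P3] Q1=[P1,P2] Q2=[]
t=4-6: P3@Q0 runs 2, rem=3, quantum used, demote→Q1. Q0=[] Q1=[P1,P2,P3] Q2=[]
t=6-9: P1@Q1 runs 3, rem=7, I/O yield, promote→Q0. Q0=[P1] Q1=[P2,P3] Q2=[]
t=9-11: P1@Q0 runs 2, rem=5, quantum used, demote→Q1. Q0=[] Q1=[P2,P3,P1] Q2=[]
t=11-14: P2@Q1 runs 3, rem=5, I/O yield, promote→Q0. Q0=[P2] Q1=[P3,P1] Q2=[]
t=14-16: P2@Q0 runs 2, rem=3, quantum used, demote→Q1. Q0=[] Q1=[P3,P1,P2] Q2=[]
t=16-19: P3@Q1 runs 3, rem=0, completes. Q0=[] Q1=[P1,P2] Q2=[]
t=19-22: P1@Q1 runs 3, rem=2, I/O yield, promote→Q0. Q0=[P1] Q1=[P2] Q2=[]
t=22-24: P1@Q0 runs 2, rem=0, completes. Q0=[] Q1=[P2] Q2=[]
t=24-27: P2@Q1 runs 3, rem=0, completes. Q0=[] Q1=[] Q2=[]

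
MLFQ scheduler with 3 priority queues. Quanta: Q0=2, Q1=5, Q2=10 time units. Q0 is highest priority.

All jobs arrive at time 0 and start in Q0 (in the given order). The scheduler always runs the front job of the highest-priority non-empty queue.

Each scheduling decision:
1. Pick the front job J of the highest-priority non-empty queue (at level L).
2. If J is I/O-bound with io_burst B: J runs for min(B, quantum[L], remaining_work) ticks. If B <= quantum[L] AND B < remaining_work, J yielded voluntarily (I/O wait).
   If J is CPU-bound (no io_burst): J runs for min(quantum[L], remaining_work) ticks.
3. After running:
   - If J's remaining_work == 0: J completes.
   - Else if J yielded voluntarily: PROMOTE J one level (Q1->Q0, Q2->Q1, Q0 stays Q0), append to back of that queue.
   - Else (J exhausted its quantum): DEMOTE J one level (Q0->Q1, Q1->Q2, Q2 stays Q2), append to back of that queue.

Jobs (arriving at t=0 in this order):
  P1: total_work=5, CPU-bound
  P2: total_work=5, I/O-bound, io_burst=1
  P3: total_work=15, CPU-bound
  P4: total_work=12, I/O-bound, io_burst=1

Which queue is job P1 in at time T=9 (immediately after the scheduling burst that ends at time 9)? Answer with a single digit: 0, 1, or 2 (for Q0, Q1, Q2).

t=0-2: P1@Q0 runs 2, rem=3, quantum used, demote→Q1. Q0=[P2,P3,P4] Q1=[P1] Q2=[]
t=2-3: P2@Q0 runs 1, rem=4, I/O yield, promote→Q0. Q0=[P3,P4,P2] Q1=[P1] Q2=[]
t=3-5: P3@Q0 runs 2, rem=13, quantum used, demote→Q1. Q0=[P4,P2] Q1=[P1,P3] Q2=[]
t=5-6: P4@Q0 runs 1, rem=11, I/O yield, promote→Q0. Q0=[P2,P4] Q1=[P1,P3] Q2=[]
t=6-7: P2@Q0 runs 1, rem=3, I/O yield, promote→Q0. Q0=[P4,P2] Q1=[P1,P3] Q2=[]
t=7-8: P4@Q0 runs 1, rem=10, I/O yield, promote→Q0. Q0=[P2,P4] Q1=[P1,P3] Q2=[]
t=8-9: P2@Q0 runs 1, rem=2, I/O yield, promote→Q0. Q0=[P4,P2] Q1=[P1,P3] Q2=[]
t=9-10: P4@Q0 runs 1, rem=9, I/O yield, promote→Q0. Q0=[P2,P4] Q1=[P1,P3] Q2=[]
t=10-11: P2@Q0 runs 1, rem=1, I/O yield, promote→Q0. Q0=[P4,P2] Q1=[P1,P3] Q2=[]
t=11-12: P4@Q0 runs 1, rem=8, I/O yield, promote→Q0. Q0=[P2,P4] Q1=[P1,P3] Q2=[]
t=12-13: P2@Q0 runs 1, rem=0, completes. Q0=[P4] Q1=[P1,P3] Q2=[]
t=13-14: P4@Q0 runs 1, rem=7, I/O yield, promote→Q0. Q0=[P4] Q1=[P1,P3] Q2=[]
t=14-15: P4@Q0 runs 1, rem=6, I/O yield, promote→Q0. Q0=[P4] Q1=[P1,P3] Q2=[]
t=15-16: P4@Q0 runs 1, rem=5, I/O yield, promote→Q0. Q0=[P4] Q1=[P1,P3] Q2=[]
t=16-17: P4@Q0 runs 1, rem=4, I/O yield, promote→Q0. Q0=[P4] Q1=[P1,P3] Q2=[]
t=17-18: P4@Q0 runs 1, rem=3, I/O yield, promote→Q0. Q0=[P4] Q1=[P1,P3] Q2=[]
t=18-19: P4@Q0 runs 1, rem=2, I/O yield, promote→Q0. Q0=[P4] Q1=[P1,P3] Q2=[]
t=19-20: P4@Q0 runs 1, rem=1, I/O yield, promote→Q0. Q0=[P4] Q1=[P1,P3] Q2=[]
t=20-21: P4@Q0 runs 1, rem=0, completes. Q0=[] Q1=[P1,P3] Q2=[]
t=21-24: P1@Q1 runs 3, rem=0, completes. Q0=[] Q1=[P3] Q2=[]
t=24-29: P3@Q1 runs 5, rem=8, quantum used, demote→Q2. Q0=[] Q1=[] Q2=[P3]
t=29-37: P3@Q2 runs 8, rem=0, completes. Q0=[] Q1=[] Q2=[]

Answer: 1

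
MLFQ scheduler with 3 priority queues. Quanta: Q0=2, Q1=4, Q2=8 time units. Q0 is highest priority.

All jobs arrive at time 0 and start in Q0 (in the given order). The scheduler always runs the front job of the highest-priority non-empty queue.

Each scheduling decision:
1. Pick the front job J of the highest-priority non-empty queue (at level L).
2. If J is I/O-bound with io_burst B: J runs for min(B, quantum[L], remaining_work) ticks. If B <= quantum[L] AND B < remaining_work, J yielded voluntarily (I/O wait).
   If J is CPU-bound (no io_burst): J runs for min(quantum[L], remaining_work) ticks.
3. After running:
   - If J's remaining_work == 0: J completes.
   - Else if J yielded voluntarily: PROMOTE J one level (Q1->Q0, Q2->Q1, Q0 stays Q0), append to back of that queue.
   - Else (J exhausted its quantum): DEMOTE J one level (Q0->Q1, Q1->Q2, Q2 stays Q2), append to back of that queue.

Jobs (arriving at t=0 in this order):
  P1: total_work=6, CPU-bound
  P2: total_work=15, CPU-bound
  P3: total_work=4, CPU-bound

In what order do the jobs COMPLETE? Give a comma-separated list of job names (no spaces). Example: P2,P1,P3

Answer: P1,P3,P2

Derivation:
t=0-2: P1@Q0 runs 2, rem=4, quantum used, demote→Q1. Q0=[P2,P3] Q1=[P1] Q2=[]
t=2-4: P2@Q0 runs 2, rem=13, quantum used, demote→Q1. Q0=[P3] Q1=[P1,P2] Q2=[]
t=4-6: P3@Q0 runs 2, rem=2, quantum used, demote→Q1. Q0=[] Q1=[P1,P2,P3] Q2=[]
t=6-10: P1@Q1 runs 4, rem=0, completes. Q0=[] Q1=[P2,P3] Q2=[]
t=10-14: P2@Q1 runs 4, rem=9, quantum used, demote→Q2. Q0=[] Q1=[P3] Q2=[P2]
t=14-16: P3@Q1 runs 2, rem=0, completes. Q0=[] Q1=[] Q2=[P2]
t=16-24: P2@Q2 runs 8, rem=1, quantum used, demote→Q2. Q0=[] Q1=[] Q2=[P2]
t=24-25: P2@Q2 runs 1, rem=0, completes. Q0=[] Q1=[] Q2=[]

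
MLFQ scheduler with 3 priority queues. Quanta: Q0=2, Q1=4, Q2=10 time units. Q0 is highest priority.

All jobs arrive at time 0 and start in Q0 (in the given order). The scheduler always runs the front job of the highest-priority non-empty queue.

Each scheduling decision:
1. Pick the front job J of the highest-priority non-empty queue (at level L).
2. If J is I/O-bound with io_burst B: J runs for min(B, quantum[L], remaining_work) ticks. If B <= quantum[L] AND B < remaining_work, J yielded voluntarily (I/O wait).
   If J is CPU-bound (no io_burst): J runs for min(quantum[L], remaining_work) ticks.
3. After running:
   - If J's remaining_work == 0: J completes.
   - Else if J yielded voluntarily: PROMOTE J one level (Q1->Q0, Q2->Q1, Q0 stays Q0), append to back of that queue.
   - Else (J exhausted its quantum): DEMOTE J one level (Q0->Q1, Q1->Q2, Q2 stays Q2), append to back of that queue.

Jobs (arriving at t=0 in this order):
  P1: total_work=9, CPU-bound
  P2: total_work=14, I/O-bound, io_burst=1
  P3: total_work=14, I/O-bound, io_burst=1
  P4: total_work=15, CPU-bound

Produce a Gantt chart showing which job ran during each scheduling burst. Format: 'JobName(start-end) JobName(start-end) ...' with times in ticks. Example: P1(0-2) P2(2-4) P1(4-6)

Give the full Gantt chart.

t=0-2: P1@Q0 runs 2, rem=7, quantum used, demote→Q1. Q0=[P2,P3,P4] Q1=[P1] Q2=[]
t=2-3: P2@Q0 runs 1, rem=13, I/O yield, promote→Q0. Q0=[P3,P4,P2] Q1=[P1] Q2=[]
t=3-4: P3@Q0 runs 1, rem=13, I/O yield, promote→Q0. Q0=[P4,P2,P3] Q1=[P1] Q2=[]
t=4-6: P4@Q0 runs 2, rem=13, quantum used, demote→Q1. Q0=[P2,P3] Q1=[P1,P4] Q2=[]
t=6-7: P2@Q0 runs 1, rem=12, I/O yield, promote→Q0. Q0=[P3,P2] Q1=[P1,P4] Q2=[]
t=7-8: P3@Q0 runs 1, rem=12, I/O yield, promote→Q0. Q0=[P2,P3] Q1=[P1,P4] Q2=[]
t=8-9: P2@Q0 runs 1, rem=11, I/O yield, promote→Q0. Q0=[P3,P2] Q1=[P1,P4] Q2=[]
t=9-10: P3@Q0 runs 1, rem=11, I/O yield, promote→Q0. Q0=[P2,P3] Q1=[P1,P4] Q2=[]
t=10-11: P2@Q0 runs 1, rem=10, I/O yield, promote→Q0. Q0=[P3,P2] Q1=[P1,P4] Q2=[]
t=11-12: P3@Q0 runs 1, rem=10, I/O yield, promote→Q0. Q0=[P2,P3] Q1=[P1,P4] Q2=[]
t=12-13: P2@Q0 runs 1, rem=9, I/O yield, promote→Q0. Q0=[P3,P2] Q1=[P1,P4] Q2=[]
t=13-14: P3@Q0 runs 1, rem=9, I/O yield, promote→Q0. Q0=[P2,P3] Q1=[P1,P4] Q2=[]
t=14-15: P2@Q0 runs 1, rem=8, I/O yield, promote→Q0. Q0=[P3,P2] Q1=[P1,P4] Q2=[]
t=15-16: P3@Q0 runs 1, rem=8, I/O yield, promote→Q0. Q0=[P2,P3] Q1=[P1,P4] Q2=[]
t=16-17: P2@Q0 runs 1, rem=7, I/O yield, promote→Q0. Q0=[P3,P2] Q1=[P1,P4] Q2=[]
t=17-18: P3@Q0 runs 1, rem=7, I/O yield, promote→Q0. Q0=[P2,P3] Q1=[P1,P4] Q2=[]
t=18-19: P2@Q0 runs 1, rem=6, I/O yield, promote→Q0. Q0=[P3,P2] Q1=[P1,P4] Q2=[]
t=19-20: P3@Q0 runs 1, rem=6, I/O yield, promote→Q0. Q0=[P2,P3] Q1=[P1,P4] Q2=[]
t=20-21: P2@Q0 runs 1, rem=5, I/O yield, promote→Q0. Q0=[P3,P2] Q1=[P1,P4] Q2=[]
t=21-22: P3@Q0 runs 1, rem=5, I/O yield, promote→Q0. Q0=[P2,P3] Q1=[P1,P4] Q2=[]
t=22-23: P2@Q0 runs 1, rem=4, I/O yield, promote→Q0. Q0=[P3,P2] Q1=[P1,P4] Q2=[]
t=23-24: P3@Q0 runs 1, rem=4, I/O yield, promote→Q0. Q0=[P2,P3] Q1=[P1,P4] Q2=[]
t=24-25: P2@Q0 runs 1, rem=3, I/O yield, promote→Q0. Q0=[P3,P2] Q1=[P1,P4] Q2=[]
t=25-26: P3@Q0 runs 1, rem=3, I/O yield, promote→Q0. Q0=[P2,P3] Q1=[P1,P4] Q2=[]
t=26-27: P2@Q0 runs 1, rem=2, I/O yield, promote→Q0. Q0=[P3,P2] Q1=[P1,P4] Q2=[]
t=27-28: P3@Q0 runs 1, rem=2, I/O yield, promote→Q0. Q0=[P2,P3] Q1=[P1,P4] Q2=[]
t=28-29: P2@Q0 runs 1, rem=1, I/O yield, promote→Q0. Q0=[P3,P2] Q1=[P1,P4] Q2=[]
t=29-30: P3@Q0 runs 1, rem=1, I/O yield, promote→Q0. Q0=[P2,P3] Q1=[P1,P4] Q2=[]
t=30-31: P2@Q0 runs 1, rem=0, completes. Q0=[P3] Q1=[P1,P4] Q2=[]
t=31-32: P3@Q0 runs 1, rem=0, completes. Q0=[] Q1=[P1,P4] Q2=[]
t=32-36: P1@Q1 runs 4, rem=3, quantum used, demote→Q2. Q0=[] Q1=[P4] Q2=[P1]
t=36-40: P4@Q1 runs 4, rem=9, quantum used, demote→Q2. Q0=[] Q1=[] Q2=[P1,P4]
t=40-43: P1@Q2 runs 3, rem=0, completes. Q0=[] Q1=[] Q2=[P4]
t=43-52: P4@Q2 runs 9, rem=0, completes. Q0=[] Q1=[] Q2=[]

Answer: P1(0-2) P2(2-3) P3(3-4) P4(4-6) P2(6-7) P3(7-8) P2(8-9) P3(9-10) P2(10-11) P3(11-12) P2(12-13) P3(13-14) P2(14-15) P3(15-16) P2(16-17) P3(17-18) P2(18-19) P3(19-20) P2(20-21) P3(21-22) P2(22-23) P3(23-24) P2(24-25) P3(25-26) P2(26-27) P3(27-28) P2(28-29) P3(29-30) P2(30-31) P3(31-32) P1(32-36) P4(36-40) P1(40-43) P4(43-52)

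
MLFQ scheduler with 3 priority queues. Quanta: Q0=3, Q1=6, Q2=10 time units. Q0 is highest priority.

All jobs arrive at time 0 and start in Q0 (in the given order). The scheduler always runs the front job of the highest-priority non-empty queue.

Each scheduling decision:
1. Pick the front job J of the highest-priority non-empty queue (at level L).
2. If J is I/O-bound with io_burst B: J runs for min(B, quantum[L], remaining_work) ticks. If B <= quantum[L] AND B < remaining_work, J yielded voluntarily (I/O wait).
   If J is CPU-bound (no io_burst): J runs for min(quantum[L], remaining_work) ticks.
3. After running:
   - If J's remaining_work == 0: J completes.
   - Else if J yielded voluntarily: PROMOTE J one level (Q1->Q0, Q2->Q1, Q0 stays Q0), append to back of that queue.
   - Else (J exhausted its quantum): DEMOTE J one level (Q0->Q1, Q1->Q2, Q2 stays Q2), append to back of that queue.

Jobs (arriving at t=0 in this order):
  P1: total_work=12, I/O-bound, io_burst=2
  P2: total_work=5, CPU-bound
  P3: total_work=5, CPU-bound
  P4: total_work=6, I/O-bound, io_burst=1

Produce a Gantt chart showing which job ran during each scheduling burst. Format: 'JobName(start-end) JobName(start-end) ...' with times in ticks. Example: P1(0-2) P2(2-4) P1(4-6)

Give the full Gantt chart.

Answer: P1(0-2) P2(2-5) P3(5-8) P4(8-9) P1(9-11) P4(11-12) P1(12-14) P4(14-15) P1(15-17) P4(17-18) P1(18-20) P4(20-21) P1(21-23) P4(23-24) P2(24-26) P3(26-28)

Derivation:
t=0-2: P1@Q0 runs 2, rem=10, I/O yield, promote→Q0. Q0=[P2,P3,P4,P1] Q1=[] Q2=[]
t=2-5: P2@Q0 runs 3, rem=2, quantum used, demote→Q1. Q0=[P3,P4,P1] Q1=[P2] Q2=[]
t=5-8: P3@Q0 runs 3, rem=2, quantum used, demote→Q1. Q0=[P4,P1] Q1=[P2,P3] Q2=[]
t=8-9: P4@Q0 runs 1, rem=5, I/O yield, promote→Q0. Q0=[P1,P4] Q1=[P2,P3] Q2=[]
t=9-11: P1@Q0 runs 2, rem=8, I/O yield, promote→Q0. Q0=[P4,P1] Q1=[P2,P3] Q2=[]
t=11-12: P4@Q0 runs 1, rem=4, I/O yield, promote→Q0. Q0=[P1,P4] Q1=[P2,P3] Q2=[]
t=12-14: P1@Q0 runs 2, rem=6, I/O yield, promote→Q0. Q0=[P4,P1] Q1=[P2,P3] Q2=[]
t=14-15: P4@Q0 runs 1, rem=3, I/O yield, promote→Q0. Q0=[P1,P4] Q1=[P2,P3] Q2=[]
t=15-17: P1@Q0 runs 2, rem=4, I/O yield, promote→Q0. Q0=[P4,P1] Q1=[P2,P3] Q2=[]
t=17-18: P4@Q0 runs 1, rem=2, I/O yield, promote→Q0. Q0=[P1,P4] Q1=[P2,P3] Q2=[]
t=18-20: P1@Q0 runs 2, rem=2, I/O yield, promote→Q0. Q0=[P4,P1] Q1=[P2,P3] Q2=[]
t=20-21: P4@Q0 runs 1, rem=1, I/O yield, promote→Q0. Q0=[P1,P4] Q1=[P2,P3] Q2=[]
t=21-23: P1@Q0 runs 2, rem=0, completes. Q0=[P4] Q1=[P2,P3] Q2=[]
t=23-24: P4@Q0 runs 1, rem=0, completes. Q0=[] Q1=[P2,P3] Q2=[]
t=24-26: P2@Q1 runs 2, rem=0, completes. Q0=[] Q1=[P3] Q2=[]
t=26-28: P3@Q1 runs 2, rem=0, completes. Q0=[] Q1=[] Q2=[]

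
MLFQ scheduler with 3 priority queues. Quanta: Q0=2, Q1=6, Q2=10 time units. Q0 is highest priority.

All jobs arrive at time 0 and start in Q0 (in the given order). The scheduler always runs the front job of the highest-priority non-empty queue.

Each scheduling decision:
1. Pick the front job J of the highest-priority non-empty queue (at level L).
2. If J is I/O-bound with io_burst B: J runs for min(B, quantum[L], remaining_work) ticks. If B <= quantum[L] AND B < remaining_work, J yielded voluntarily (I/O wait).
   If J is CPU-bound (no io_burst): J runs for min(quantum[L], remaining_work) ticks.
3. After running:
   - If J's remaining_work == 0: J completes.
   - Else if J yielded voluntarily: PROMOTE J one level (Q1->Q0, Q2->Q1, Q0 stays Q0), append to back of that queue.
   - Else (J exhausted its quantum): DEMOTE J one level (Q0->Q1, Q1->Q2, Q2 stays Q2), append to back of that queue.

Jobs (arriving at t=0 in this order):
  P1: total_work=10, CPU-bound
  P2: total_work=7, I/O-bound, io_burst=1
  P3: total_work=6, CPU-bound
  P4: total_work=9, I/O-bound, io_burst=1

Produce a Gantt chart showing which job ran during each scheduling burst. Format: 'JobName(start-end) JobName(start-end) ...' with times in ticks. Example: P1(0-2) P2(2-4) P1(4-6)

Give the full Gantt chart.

Answer: P1(0-2) P2(2-3) P3(3-5) P4(5-6) P2(6-7) P4(7-8) P2(8-9) P4(9-10) P2(10-11) P4(11-12) P2(12-13) P4(13-14) P2(14-15) P4(15-16) P2(16-17) P4(17-18) P4(18-19) P4(19-20) P1(20-26) P3(26-30) P1(30-32)

Derivation:
t=0-2: P1@Q0 runs 2, rem=8, quantum used, demote→Q1. Q0=[P2,P3,P4] Q1=[P1] Q2=[]
t=2-3: P2@Q0 runs 1, rem=6, I/O yield, promote→Q0. Q0=[P3,P4,P2] Q1=[P1] Q2=[]
t=3-5: P3@Q0 runs 2, rem=4, quantum used, demote→Q1. Q0=[P4,P2] Q1=[P1,P3] Q2=[]
t=5-6: P4@Q0 runs 1, rem=8, I/O yield, promote→Q0. Q0=[P2,P4] Q1=[P1,P3] Q2=[]
t=6-7: P2@Q0 runs 1, rem=5, I/O yield, promote→Q0. Q0=[P4,P2] Q1=[P1,P3] Q2=[]
t=7-8: P4@Q0 runs 1, rem=7, I/O yield, promote→Q0. Q0=[P2,P4] Q1=[P1,P3] Q2=[]
t=8-9: P2@Q0 runs 1, rem=4, I/O yield, promote→Q0. Q0=[P4,P2] Q1=[P1,P3] Q2=[]
t=9-10: P4@Q0 runs 1, rem=6, I/O yield, promote→Q0. Q0=[P2,P4] Q1=[P1,P3] Q2=[]
t=10-11: P2@Q0 runs 1, rem=3, I/O yield, promote→Q0. Q0=[P4,P2] Q1=[P1,P3] Q2=[]
t=11-12: P4@Q0 runs 1, rem=5, I/O yield, promote→Q0. Q0=[P2,P4] Q1=[P1,P3] Q2=[]
t=12-13: P2@Q0 runs 1, rem=2, I/O yield, promote→Q0. Q0=[P4,P2] Q1=[P1,P3] Q2=[]
t=13-14: P4@Q0 runs 1, rem=4, I/O yield, promote→Q0. Q0=[P2,P4] Q1=[P1,P3] Q2=[]
t=14-15: P2@Q0 runs 1, rem=1, I/O yield, promote→Q0. Q0=[P4,P2] Q1=[P1,P3] Q2=[]
t=15-16: P4@Q0 runs 1, rem=3, I/O yield, promote→Q0. Q0=[P2,P4] Q1=[P1,P3] Q2=[]
t=16-17: P2@Q0 runs 1, rem=0, completes. Q0=[P4] Q1=[P1,P3] Q2=[]
t=17-18: P4@Q0 runs 1, rem=2, I/O yield, promote→Q0. Q0=[P4] Q1=[P1,P3] Q2=[]
t=18-19: P4@Q0 runs 1, rem=1, I/O yield, promote→Q0. Q0=[P4] Q1=[P1,P3] Q2=[]
t=19-20: P4@Q0 runs 1, rem=0, completes. Q0=[] Q1=[P1,P3] Q2=[]
t=20-26: P1@Q1 runs 6, rem=2, quantum used, demote→Q2. Q0=[] Q1=[P3] Q2=[P1]
t=26-30: P3@Q1 runs 4, rem=0, completes. Q0=[] Q1=[] Q2=[P1]
t=30-32: P1@Q2 runs 2, rem=0, completes. Q0=[] Q1=[] Q2=[]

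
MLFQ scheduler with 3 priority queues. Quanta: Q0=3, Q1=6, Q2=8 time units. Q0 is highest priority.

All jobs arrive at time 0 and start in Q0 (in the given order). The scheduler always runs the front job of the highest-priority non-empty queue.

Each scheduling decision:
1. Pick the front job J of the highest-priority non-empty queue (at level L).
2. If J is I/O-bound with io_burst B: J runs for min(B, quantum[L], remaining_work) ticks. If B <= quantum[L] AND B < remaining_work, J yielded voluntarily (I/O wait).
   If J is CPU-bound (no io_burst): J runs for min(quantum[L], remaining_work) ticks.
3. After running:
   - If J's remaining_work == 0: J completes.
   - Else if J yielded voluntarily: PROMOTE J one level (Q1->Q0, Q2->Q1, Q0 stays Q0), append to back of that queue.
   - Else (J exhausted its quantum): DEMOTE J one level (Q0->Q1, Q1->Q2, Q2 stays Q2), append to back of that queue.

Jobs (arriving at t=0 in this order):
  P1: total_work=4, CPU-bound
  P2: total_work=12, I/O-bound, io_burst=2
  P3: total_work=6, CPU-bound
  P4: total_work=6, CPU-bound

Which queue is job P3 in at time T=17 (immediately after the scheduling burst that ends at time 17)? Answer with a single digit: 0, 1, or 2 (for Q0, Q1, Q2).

Answer: 1

Derivation:
t=0-3: P1@Q0 runs 3, rem=1, quantum used, demote→Q1. Q0=[P2,P3,P4] Q1=[P1] Q2=[]
t=3-5: P2@Q0 runs 2, rem=10, I/O yield, promote→Q0. Q0=[P3,P4,P2] Q1=[P1] Q2=[]
t=5-8: P3@Q0 runs 3, rem=3, quantum used, demote→Q1. Q0=[P4,P2] Q1=[P1,P3] Q2=[]
t=8-11: P4@Q0 runs 3, rem=3, quantum used, demote→Q1. Q0=[P2] Q1=[P1,P3,P4] Q2=[]
t=11-13: P2@Q0 runs 2, rem=8, I/O yield, promote→Q0. Q0=[P2] Q1=[P1,P3,P4] Q2=[]
t=13-15: P2@Q0 runs 2, rem=6, I/O yield, promote→Q0. Q0=[P2] Q1=[P1,P3,P4] Q2=[]
t=15-17: P2@Q0 runs 2, rem=4, I/O yield, promote→Q0. Q0=[P2] Q1=[P1,P3,P4] Q2=[]
t=17-19: P2@Q0 runs 2, rem=2, I/O yield, promote→Q0. Q0=[P2] Q1=[P1,P3,P4] Q2=[]
t=19-21: P2@Q0 runs 2, rem=0, completes. Q0=[] Q1=[P1,P3,P4] Q2=[]
t=21-22: P1@Q1 runs 1, rem=0, completes. Q0=[] Q1=[P3,P4] Q2=[]
t=22-25: P3@Q1 runs 3, rem=0, completes. Q0=[] Q1=[P4] Q2=[]
t=25-28: P4@Q1 runs 3, rem=0, completes. Q0=[] Q1=[] Q2=[]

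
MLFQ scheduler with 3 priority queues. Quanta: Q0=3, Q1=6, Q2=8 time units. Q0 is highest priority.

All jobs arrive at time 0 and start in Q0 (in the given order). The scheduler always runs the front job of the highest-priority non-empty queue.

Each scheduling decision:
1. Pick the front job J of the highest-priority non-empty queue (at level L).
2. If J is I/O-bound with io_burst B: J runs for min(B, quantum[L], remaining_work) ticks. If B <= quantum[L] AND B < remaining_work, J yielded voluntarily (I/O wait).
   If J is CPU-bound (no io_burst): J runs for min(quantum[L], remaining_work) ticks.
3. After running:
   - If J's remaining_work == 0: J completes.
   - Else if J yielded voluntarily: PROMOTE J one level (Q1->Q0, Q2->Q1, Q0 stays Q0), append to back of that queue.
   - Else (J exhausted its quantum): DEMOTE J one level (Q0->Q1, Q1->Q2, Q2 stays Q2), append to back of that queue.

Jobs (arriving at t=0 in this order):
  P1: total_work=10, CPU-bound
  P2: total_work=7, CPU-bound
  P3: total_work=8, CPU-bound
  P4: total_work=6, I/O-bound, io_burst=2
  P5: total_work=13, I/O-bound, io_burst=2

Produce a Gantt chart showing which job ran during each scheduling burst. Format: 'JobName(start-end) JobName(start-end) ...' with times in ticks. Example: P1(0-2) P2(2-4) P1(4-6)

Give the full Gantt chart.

t=0-3: P1@Q0 runs 3, rem=7, quantum used, demote→Q1. Q0=[P2,P3,P4,P5] Q1=[P1] Q2=[]
t=3-6: P2@Q0 runs 3, rem=4, quantum used, demote→Q1. Q0=[P3,P4,P5] Q1=[P1,P2] Q2=[]
t=6-9: P3@Q0 runs 3, rem=5, quantum used, demote→Q1. Q0=[P4,P5] Q1=[P1,P2,P3] Q2=[]
t=9-11: P4@Q0 runs 2, rem=4, I/O yield, promote→Q0. Q0=[P5,P4] Q1=[P1,P2,P3] Q2=[]
t=11-13: P5@Q0 runs 2, rem=11, I/O yield, promote→Q0. Q0=[P4,P5] Q1=[P1,P2,P3] Q2=[]
t=13-15: P4@Q0 runs 2, rem=2, I/O yield, promote→Q0. Q0=[P5,P4] Q1=[P1,P2,P3] Q2=[]
t=15-17: P5@Q0 runs 2, rem=9, I/O yield, promote→Q0. Q0=[P4,P5] Q1=[P1,P2,P3] Q2=[]
t=17-19: P4@Q0 runs 2, rem=0, completes. Q0=[P5] Q1=[P1,P2,P3] Q2=[]
t=19-21: P5@Q0 runs 2, rem=7, I/O yield, promote→Q0. Q0=[P5] Q1=[P1,P2,P3] Q2=[]
t=21-23: P5@Q0 runs 2, rem=5, I/O yield, promote→Q0. Q0=[P5] Q1=[P1,P2,P3] Q2=[]
t=23-25: P5@Q0 runs 2, rem=3, I/O yield, promote→Q0. Q0=[P5] Q1=[P1,P2,P3] Q2=[]
t=25-27: P5@Q0 runs 2, rem=1, I/O yield, promote→Q0. Q0=[P5] Q1=[P1,P2,P3] Q2=[]
t=27-28: P5@Q0 runs 1, rem=0, completes. Q0=[] Q1=[P1,P2,P3] Q2=[]
t=28-34: P1@Q1 runs 6, rem=1, quantum used, demote→Q2. Q0=[] Q1=[P2,P3] Q2=[P1]
t=34-38: P2@Q1 runs 4, rem=0, completes. Q0=[] Q1=[P3] Q2=[P1]
t=38-43: P3@Q1 runs 5, rem=0, completes. Q0=[] Q1=[] Q2=[P1]
t=43-44: P1@Q2 runs 1, rem=0, completes. Q0=[] Q1=[] Q2=[]

Answer: P1(0-3) P2(3-6) P3(6-9) P4(9-11) P5(11-13) P4(13-15) P5(15-17) P4(17-19) P5(19-21) P5(21-23) P5(23-25) P5(25-27) P5(27-28) P1(28-34) P2(34-38) P3(38-43) P1(43-44)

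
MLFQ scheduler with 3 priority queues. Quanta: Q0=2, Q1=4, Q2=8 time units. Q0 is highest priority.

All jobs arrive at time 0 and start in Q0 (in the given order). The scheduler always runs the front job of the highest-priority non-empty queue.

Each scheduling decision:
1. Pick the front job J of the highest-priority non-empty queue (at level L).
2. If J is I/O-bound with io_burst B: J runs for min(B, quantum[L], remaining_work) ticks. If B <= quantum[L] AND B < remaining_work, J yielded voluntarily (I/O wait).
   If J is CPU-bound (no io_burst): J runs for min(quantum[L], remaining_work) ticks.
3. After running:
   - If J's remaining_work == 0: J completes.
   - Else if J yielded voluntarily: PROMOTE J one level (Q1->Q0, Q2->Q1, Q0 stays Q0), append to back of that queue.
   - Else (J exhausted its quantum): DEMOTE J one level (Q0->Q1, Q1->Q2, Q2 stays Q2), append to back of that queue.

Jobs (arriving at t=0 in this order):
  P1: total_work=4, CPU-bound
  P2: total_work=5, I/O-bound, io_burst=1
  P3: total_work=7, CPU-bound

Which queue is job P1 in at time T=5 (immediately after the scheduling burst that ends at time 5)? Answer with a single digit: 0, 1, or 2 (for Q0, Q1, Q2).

Answer: 1

Derivation:
t=0-2: P1@Q0 runs 2, rem=2, quantum used, demote→Q1. Q0=[P2,P3] Q1=[P1] Q2=[]
t=2-3: P2@Q0 runs 1, rem=4, I/O yield, promote→Q0. Q0=[P3,P2] Q1=[P1] Q2=[]
t=3-5: P3@Q0 runs 2, rem=5, quantum used, demote→Q1. Q0=[P2] Q1=[P1,P3] Q2=[]
t=5-6: P2@Q0 runs 1, rem=3, I/O yield, promote→Q0. Q0=[P2] Q1=[P1,P3] Q2=[]
t=6-7: P2@Q0 runs 1, rem=2, I/O yield, promote→Q0. Q0=[P2] Q1=[P1,P3] Q2=[]
t=7-8: P2@Q0 runs 1, rem=1, I/O yield, promote→Q0. Q0=[P2] Q1=[P1,P3] Q2=[]
t=8-9: P2@Q0 runs 1, rem=0, completes. Q0=[] Q1=[P1,P3] Q2=[]
t=9-11: P1@Q1 runs 2, rem=0, completes. Q0=[] Q1=[P3] Q2=[]
t=11-15: P3@Q1 runs 4, rem=1, quantum used, demote→Q2. Q0=[] Q1=[] Q2=[P3]
t=15-16: P3@Q2 runs 1, rem=0, completes. Q0=[] Q1=[] Q2=[]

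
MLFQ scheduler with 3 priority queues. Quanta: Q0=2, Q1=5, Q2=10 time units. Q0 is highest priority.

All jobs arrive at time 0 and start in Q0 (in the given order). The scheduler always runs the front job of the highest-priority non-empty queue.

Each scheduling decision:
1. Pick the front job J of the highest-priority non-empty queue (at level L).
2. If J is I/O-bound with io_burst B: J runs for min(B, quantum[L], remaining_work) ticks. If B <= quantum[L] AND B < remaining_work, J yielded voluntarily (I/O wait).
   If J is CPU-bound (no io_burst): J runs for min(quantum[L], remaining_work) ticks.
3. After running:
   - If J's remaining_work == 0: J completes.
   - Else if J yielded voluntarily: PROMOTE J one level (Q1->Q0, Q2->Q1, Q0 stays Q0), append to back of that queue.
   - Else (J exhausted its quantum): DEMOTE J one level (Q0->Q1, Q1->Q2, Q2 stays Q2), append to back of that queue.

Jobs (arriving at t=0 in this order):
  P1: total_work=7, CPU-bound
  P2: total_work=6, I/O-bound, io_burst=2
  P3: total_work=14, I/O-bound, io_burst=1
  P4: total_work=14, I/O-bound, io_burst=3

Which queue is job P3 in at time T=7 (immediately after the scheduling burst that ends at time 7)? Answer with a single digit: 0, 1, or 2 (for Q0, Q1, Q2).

t=0-2: P1@Q0 runs 2, rem=5, quantum used, demote→Q1. Q0=[P2,P3,P4] Q1=[P1] Q2=[]
t=2-4: P2@Q0 runs 2, rem=4, I/O yield, promote→Q0. Q0=[P3,P4,P2] Q1=[P1] Q2=[]
t=4-5: P3@Q0 runs 1, rem=13, I/O yield, promote→Q0. Q0=[P4,P2,P3] Q1=[P1] Q2=[]
t=5-7: P4@Q0 runs 2, rem=12, quantum used, demote→Q1. Q0=[P2,P3] Q1=[P1,P4] Q2=[]
t=7-9: P2@Q0 runs 2, rem=2, I/O yield, promote→Q0. Q0=[P3,P2] Q1=[P1,P4] Q2=[]
t=9-10: P3@Q0 runs 1, rem=12, I/O yield, promote→Q0. Q0=[P2,P3] Q1=[P1,P4] Q2=[]
t=10-12: P2@Q0 runs 2, rem=0, completes. Q0=[P3] Q1=[P1,P4] Q2=[]
t=12-13: P3@Q0 runs 1, rem=11, I/O yield, promote→Q0. Q0=[P3] Q1=[P1,P4] Q2=[]
t=13-14: P3@Q0 runs 1, rem=10, I/O yield, promote→Q0. Q0=[P3] Q1=[P1,P4] Q2=[]
t=14-15: P3@Q0 runs 1, rem=9, I/O yield, promote→Q0. Q0=[P3] Q1=[P1,P4] Q2=[]
t=15-16: P3@Q0 runs 1, rem=8, I/O yield, promote→Q0. Q0=[P3] Q1=[P1,P4] Q2=[]
t=16-17: P3@Q0 runs 1, rem=7, I/O yield, promote→Q0. Q0=[P3] Q1=[P1,P4] Q2=[]
t=17-18: P3@Q0 runs 1, rem=6, I/O yield, promote→Q0. Q0=[P3] Q1=[P1,P4] Q2=[]
t=18-19: P3@Q0 runs 1, rem=5, I/O yield, promote→Q0. Q0=[P3] Q1=[P1,P4] Q2=[]
t=19-20: P3@Q0 runs 1, rem=4, I/O yield, promote→Q0. Q0=[P3] Q1=[P1,P4] Q2=[]
t=20-21: P3@Q0 runs 1, rem=3, I/O yield, promote→Q0. Q0=[P3] Q1=[P1,P4] Q2=[]
t=21-22: P3@Q0 runs 1, rem=2, I/O yield, promote→Q0. Q0=[P3] Q1=[P1,P4] Q2=[]
t=22-23: P3@Q0 runs 1, rem=1, I/O yield, promote→Q0. Q0=[P3] Q1=[P1,P4] Q2=[]
t=23-24: P3@Q0 runs 1, rem=0, completes. Q0=[] Q1=[P1,P4] Q2=[]
t=24-29: P1@Q1 runs 5, rem=0, completes. Q0=[] Q1=[P4] Q2=[]
t=29-32: P4@Q1 runs 3, rem=9, I/O yield, promote→Q0. Q0=[P4] Q1=[] Q2=[]
t=32-34: P4@Q0 runs 2, rem=7, quantum used, demote→Q1. Q0=[] Q1=[P4] Q2=[]
t=34-37: P4@Q1 runs 3, rem=4, I/O yield, promote→Q0. Q0=[P4] Q1=[] Q2=[]
t=37-39: P4@Q0 runs 2, rem=2, quantum used, demote→Q1. Q0=[] Q1=[P4] Q2=[]
t=39-41: P4@Q1 runs 2, rem=0, completes. Q0=[] Q1=[] Q2=[]

Answer: 0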